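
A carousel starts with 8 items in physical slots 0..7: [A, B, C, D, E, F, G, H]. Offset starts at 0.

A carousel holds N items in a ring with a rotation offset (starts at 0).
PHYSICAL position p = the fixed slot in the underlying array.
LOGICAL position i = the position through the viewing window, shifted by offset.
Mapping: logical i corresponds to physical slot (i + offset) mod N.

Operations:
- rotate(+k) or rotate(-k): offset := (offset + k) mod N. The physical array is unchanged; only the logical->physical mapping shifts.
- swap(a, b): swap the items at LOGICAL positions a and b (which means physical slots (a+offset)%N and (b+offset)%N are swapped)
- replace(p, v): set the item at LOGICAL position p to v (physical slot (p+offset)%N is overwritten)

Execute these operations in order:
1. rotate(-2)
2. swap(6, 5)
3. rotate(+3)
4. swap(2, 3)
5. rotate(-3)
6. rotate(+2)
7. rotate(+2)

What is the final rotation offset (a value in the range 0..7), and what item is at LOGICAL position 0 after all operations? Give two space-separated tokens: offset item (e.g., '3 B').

Answer: 2 C

Derivation:
After op 1 (rotate(-2)): offset=6, physical=[A,B,C,D,E,F,G,H], logical=[G,H,A,B,C,D,E,F]
After op 2 (swap(6, 5)): offset=6, physical=[A,B,C,E,D,F,G,H], logical=[G,H,A,B,C,E,D,F]
After op 3 (rotate(+3)): offset=1, physical=[A,B,C,E,D,F,G,H], logical=[B,C,E,D,F,G,H,A]
After op 4 (swap(2, 3)): offset=1, physical=[A,B,C,D,E,F,G,H], logical=[B,C,D,E,F,G,H,A]
After op 5 (rotate(-3)): offset=6, physical=[A,B,C,D,E,F,G,H], logical=[G,H,A,B,C,D,E,F]
After op 6 (rotate(+2)): offset=0, physical=[A,B,C,D,E,F,G,H], logical=[A,B,C,D,E,F,G,H]
After op 7 (rotate(+2)): offset=2, physical=[A,B,C,D,E,F,G,H], logical=[C,D,E,F,G,H,A,B]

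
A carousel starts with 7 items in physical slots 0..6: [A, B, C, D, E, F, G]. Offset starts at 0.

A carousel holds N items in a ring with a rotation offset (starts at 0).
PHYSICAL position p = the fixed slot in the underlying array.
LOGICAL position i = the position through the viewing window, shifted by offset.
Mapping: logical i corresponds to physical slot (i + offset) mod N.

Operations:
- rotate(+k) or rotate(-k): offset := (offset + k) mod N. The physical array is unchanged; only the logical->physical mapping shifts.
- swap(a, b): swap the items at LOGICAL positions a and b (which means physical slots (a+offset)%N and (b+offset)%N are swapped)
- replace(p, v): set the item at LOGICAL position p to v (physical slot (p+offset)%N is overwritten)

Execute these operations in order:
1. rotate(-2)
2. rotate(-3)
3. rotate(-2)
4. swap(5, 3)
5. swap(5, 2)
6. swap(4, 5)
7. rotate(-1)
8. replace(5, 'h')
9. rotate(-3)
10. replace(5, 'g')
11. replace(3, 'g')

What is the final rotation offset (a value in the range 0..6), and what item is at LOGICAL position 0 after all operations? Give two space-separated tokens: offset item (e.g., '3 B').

Answer: 3 F

Derivation:
After op 1 (rotate(-2)): offset=5, physical=[A,B,C,D,E,F,G], logical=[F,G,A,B,C,D,E]
After op 2 (rotate(-3)): offset=2, physical=[A,B,C,D,E,F,G], logical=[C,D,E,F,G,A,B]
After op 3 (rotate(-2)): offset=0, physical=[A,B,C,D,E,F,G], logical=[A,B,C,D,E,F,G]
After op 4 (swap(5, 3)): offset=0, physical=[A,B,C,F,E,D,G], logical=[A,B,C,F,E,D,G]
After op 5 (swap(5, 2)): offset=0, physical=[A,B,D,F,E,C,G], logical=[A,B,D,F,E,C,G]
After op 6 (swap(4, 5)): offset=0, physical=[A,B,D,F,C,E,G], logical=[A,B,D,F,C,E,G]
After op 7 (rotate(-1)): offset=6, physical=[A,B,D,F,C,E,G], logical=[G,A,B,D,F,C,E]
After op 8 (replace(5, 'h')): offset=6, physical=[A,B,D,F,h,E,G], logical=[G,A,B,D,F,h,E]
After op 9 (rotate(-3)): offset=3, physical=[A,B,D,F,h,E,G], logical=[F,h,E,G,A,B,D]
After op 10 (replace(5, 'g')): offset=3, physical=[A,g,D,F,h,E,G], logical=[F,h,E,G,A,g,D]
After op 11 (replace(3, 'g')): offset=3, physical=[A,g,D,F,h,E,g], logical=[F,h,E,g,A,g,D]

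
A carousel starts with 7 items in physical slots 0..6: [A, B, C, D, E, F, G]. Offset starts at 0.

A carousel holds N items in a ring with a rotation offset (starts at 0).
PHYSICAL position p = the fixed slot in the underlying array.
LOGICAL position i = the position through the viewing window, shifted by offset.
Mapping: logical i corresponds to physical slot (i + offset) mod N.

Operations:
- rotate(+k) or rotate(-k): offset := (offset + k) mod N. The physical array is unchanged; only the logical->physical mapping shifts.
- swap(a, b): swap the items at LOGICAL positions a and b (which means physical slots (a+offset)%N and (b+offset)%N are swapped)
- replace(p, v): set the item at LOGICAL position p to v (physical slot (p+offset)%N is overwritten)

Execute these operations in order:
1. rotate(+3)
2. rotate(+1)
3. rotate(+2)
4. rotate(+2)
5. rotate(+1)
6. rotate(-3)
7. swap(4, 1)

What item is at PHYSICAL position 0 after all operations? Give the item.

Answer: D

Derivation:
After op 1 (rotate(+3)): offset=3, physical=[A,B,C,D,E,F,G], logical=[D,E,F,G,A,B,C]
After op 2 (rotate(+1)): offset=4, physical=[A,B,C,D,E,F,G], logical=[E,F,G,A,B,C,D]
After op 3 (rotate(+2)): offset=6, physical=[A,B,C,D,E,F,G], logical=[G,A,B,C,D,E,F]
After op 4 (rotate(+2)): offset=1, physical=[A,B,C,D,E,F,G], logical=[B,C,D,E,F,G,A]
After op 5 (rotate(+1)): offset=2, physical=[A,B,C,D,E,F,G], logical=[C,D,E,F,G,A,B]
After op 6 (rotate(-3)): offset=6, physical=[A,B,C,D,E,F,G], logical=[G,A,B,C,D,E,F]
After op 7 (swap(4, 1)): offset=6, physical=[D,B,C,A,E,F,G], logical=[G,D,B,C,A,E,F]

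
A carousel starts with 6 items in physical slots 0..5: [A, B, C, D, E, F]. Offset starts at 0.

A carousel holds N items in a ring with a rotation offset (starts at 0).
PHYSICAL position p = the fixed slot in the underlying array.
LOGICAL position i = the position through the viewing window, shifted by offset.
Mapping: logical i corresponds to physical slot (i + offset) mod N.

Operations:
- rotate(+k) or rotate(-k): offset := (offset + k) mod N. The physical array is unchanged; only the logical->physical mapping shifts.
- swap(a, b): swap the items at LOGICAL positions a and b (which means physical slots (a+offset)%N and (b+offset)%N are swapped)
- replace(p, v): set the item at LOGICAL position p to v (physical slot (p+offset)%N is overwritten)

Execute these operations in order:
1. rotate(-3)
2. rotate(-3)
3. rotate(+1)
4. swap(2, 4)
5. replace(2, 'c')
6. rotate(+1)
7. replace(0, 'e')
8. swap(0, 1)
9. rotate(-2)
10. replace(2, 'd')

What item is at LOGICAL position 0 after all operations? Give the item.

Answer: A

Derivation:
After op 1 (rotate(-3)): offset=3, physical=[A,B,C,D,E,F], logical=[D,E,F,A,B,C]
After op 2 (rotate(-3)): offset=0, physical=[A,B,C,D,E,F], logical=[A,B,C,D,E,F]
After op 3 (rotate(+1)): offset=1, physical=[A,B,C,D,E,F], logical=[B,C,D,E,F,A]
After op 4 (swap(2, 4)): offset=1, physical=[A,B,C,F,E,D], logical=[B,C,F,E,D,A]
After op 5 (replace(2, 'c')): offset=1, physical=[A,B,C,c,E,D], logical=[B,C,c,E,D,A]
After op 6 (rotate(+1)): offset=2, physical=[A,B,C,c,E,D], logical=[C,c,E,D,A,B]
After op 7 (replace(0, 'e')): offset=2, physical=[A,B,e,c,E,D], logical=[e,c,E,D,A,B]
After op 8 (swap(0, 1)): offset=2, physical=[A,B,c,e,E,D], logical=[c,e,E,D,A,B]
After op 9 (rotate(-2)): offset=0, physical=[A,B,c,e,E,D], logical=[A,B,c,e,E,D]
After op 10 (replace(2, 'd')): offset=0, physical=[A,B,d,e,E,D], logical=[A,B,d,e,E,D]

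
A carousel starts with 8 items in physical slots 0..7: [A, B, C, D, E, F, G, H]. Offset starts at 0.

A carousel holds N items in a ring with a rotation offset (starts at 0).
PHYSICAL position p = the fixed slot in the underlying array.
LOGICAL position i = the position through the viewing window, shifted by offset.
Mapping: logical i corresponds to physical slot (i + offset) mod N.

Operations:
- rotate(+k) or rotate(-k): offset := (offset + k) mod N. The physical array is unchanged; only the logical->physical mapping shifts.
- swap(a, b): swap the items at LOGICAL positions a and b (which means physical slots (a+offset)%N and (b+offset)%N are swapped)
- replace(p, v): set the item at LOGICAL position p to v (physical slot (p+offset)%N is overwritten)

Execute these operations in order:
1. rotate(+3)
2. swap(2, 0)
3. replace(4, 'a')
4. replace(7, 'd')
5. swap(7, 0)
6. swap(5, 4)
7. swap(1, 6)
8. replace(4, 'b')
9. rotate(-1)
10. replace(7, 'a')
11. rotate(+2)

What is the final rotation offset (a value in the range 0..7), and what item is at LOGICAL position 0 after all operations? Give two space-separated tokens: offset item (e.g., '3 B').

Answer: 4 B

Derivation:
After op 1 (rotate(+3)): offset=3, physical=[A,B,C,D,E,F,G,H], logical=[D,E,F,G,H,A,B,C]
After op 2 (swap(2, 0)): offset=3, physical=[A,B,C,F,E,D,G,H], logical=[F,E,D,G,H,A,B,C]
After op 3 (replace(4, 'a')): offset=3, physical=[A,B,C,F,E,D,G,a], logical=[F,E,D,G,a,A,B,C]
After op 4 (replace(7, 'd')): offset=3, physical=[A,B,d,F,E,D,G,a], logical=[F,E,D,G,a,A,B,d]
After op 5 (swap(7, 0)): offset=3, physical=[A,B,F,d,E,D,G,a], logical=[d,E,D,G,a,A,B,F]
After op 6 (swap(5, 4)): offset=3, physical=[a,B,F,d,E,D,G,A], logical=[d,E,D,G,A,a,B,F]
After op 7 (swap(1, 6)): offset=3, physical=[a,E,F,d,B,D,G,A], logical=[d,B,D,G,A,a,E,F]
After op 8 (replace(4, 'b')): offset=3, physical=[a,E,F,d,B,D,G,b], logical=[d,B,D,G,b,a,E,F]
After op 9 (rotate(-1)): offset=2, physical=[a,E,F,d,B,D,G,b], logical=[F,d,B,D,G,b,a,E]
After op 10 (replace(7, 'a')): offset=2, physical=[a,a,F,d,B,D,G,b], logical=[F,d,B,D,G,b,a,a]
After op 11 (rotate(+2)): offset=4, physical=[a,a,F,d,B,D,G,b], logical=[B,D,G,b,a,a,F,d]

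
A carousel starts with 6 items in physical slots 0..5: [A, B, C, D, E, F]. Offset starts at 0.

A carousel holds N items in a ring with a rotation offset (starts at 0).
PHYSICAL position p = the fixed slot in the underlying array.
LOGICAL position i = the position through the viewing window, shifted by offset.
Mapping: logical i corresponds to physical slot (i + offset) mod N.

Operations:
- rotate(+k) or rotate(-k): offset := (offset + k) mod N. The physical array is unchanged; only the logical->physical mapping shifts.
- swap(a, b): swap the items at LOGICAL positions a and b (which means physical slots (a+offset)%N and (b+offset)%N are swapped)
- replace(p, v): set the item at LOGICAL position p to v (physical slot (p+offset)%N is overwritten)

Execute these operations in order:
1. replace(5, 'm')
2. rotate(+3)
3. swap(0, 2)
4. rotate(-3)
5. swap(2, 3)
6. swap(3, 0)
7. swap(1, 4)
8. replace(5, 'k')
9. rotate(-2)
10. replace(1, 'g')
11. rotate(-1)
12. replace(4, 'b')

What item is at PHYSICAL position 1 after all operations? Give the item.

After op 1 (replace(5, 'm')): offset=0, physical=[A,B,C,D,E,m], logical=[A,B,C,D,E,m]
After op 2 (rotate(+3)): offset=3, physical=[A,B,C,D,E,m], logical=[D,E,m,A,B,C]
After op 3 (swap(0, 2)): offset=3, physical=[A,B,C,m,E,D], logical=[m,E,D,A,B,C]
After op 4 (rotate(-3)): offset=0, physical=[A,B,C,m,E,D], logical=[A,B,C,m,E,D]
After op 5 (swap(2, 3)): offset=0, physical=[A,B,m,C,E,D], logical=[A,B,m,C,E,D]
After op 6 (swap(3, 0)): offset=0, physical=[C,B,m,A,E,D], logical=[C,B,m,A,E,D]
After op 7 (swap(1, 4)): offset=0, physical=[C,E,m,A,B,D], logical=[C,E,m,A,B,D]
After op 8 (replace(5, 'k')): offset=0, physical=[C,E,m,A,B,k], logical=[C,E,m,A,B,k]
After op 9 (rotate(-2)): offset=4, physical=[C,E,m,A,B,k], logical=[B,k,C,E,m,A]
After op 10 (replace(1, 'g')): offset=4, physical=[C,E,m,A,B,g], logical=[B,g,C,E,m,A]
After op 11 (rotate(-1)): offset=3, physical=[C,E,m,A,B,g], logical=[A,B,g,C,E,m]
After op 12 (replace(4, 'b')): offset=3, physical=[C,b,m,A,B,g], logical=[A,B,g,C,b,m]

Answer: b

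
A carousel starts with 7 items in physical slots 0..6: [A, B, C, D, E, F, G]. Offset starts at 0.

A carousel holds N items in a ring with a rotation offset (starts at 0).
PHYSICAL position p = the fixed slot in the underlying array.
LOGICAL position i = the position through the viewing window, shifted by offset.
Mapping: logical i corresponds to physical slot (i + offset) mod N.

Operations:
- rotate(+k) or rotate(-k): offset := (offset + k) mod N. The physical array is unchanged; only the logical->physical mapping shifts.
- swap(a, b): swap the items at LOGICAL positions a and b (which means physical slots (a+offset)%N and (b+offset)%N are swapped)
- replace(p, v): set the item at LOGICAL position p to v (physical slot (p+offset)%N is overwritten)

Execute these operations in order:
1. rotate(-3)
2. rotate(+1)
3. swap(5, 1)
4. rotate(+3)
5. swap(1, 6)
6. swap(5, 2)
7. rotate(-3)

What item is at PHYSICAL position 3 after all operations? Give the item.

Answer: D

Derivation:
After op 1 (rotate(-3)): offset=4, physical=[A,B,C,D,E,F,G], logical=[E,F,G,A,B,C,D]
After op 2 (rotate(+1)): offset=5, physical=[A,B,C,D,E,F,G], logical=[F,G,A,B,C,D,E]
After op 3 (swap(5, 1)): offset=5, physical=[A,B,C,G,E,F,D], logical=[F,D,A,B,C,G,E]
After op 4 (rotate(+3)): offset=1, physical=[A,B,C,G,E,F,D], logical=[B,C,G,E,F,D,A]
After op 5 (swap(1, 6)): offset=1, physical=[C,B,A,G,E,F,D], logical=[B,A,G,E,F,D,C]
After op 6 (swap(5, 2)): offset=1, physical=[C,B,A,D,E,F,G], logical=[B,A,D,E,F,G,C]
After op 7 (rotate(-3)): offset=5, physical=[C,B,A,D,E,F,G], logical=[F,G,C,B,A,D,E]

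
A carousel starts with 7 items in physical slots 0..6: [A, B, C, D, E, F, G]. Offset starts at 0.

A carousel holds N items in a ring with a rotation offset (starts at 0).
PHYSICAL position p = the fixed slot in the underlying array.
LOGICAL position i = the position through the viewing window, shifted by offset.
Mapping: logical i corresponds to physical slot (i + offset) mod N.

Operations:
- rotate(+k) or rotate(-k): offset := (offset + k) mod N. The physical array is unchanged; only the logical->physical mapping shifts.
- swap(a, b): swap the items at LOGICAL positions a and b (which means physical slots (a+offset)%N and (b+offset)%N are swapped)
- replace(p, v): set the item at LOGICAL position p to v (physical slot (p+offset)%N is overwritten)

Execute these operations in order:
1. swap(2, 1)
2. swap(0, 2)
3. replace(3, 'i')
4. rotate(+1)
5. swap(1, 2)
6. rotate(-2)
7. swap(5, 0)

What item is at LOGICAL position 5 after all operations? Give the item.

After op 1 (swap(2, 1)): offset=0, physical=[A,C,B,D,E,F,G], logical=[A,C,B,D,E,F,G]
After op 2 (swap(0, 2)): offset=0, physical=[B,C,A,D,E,F,G], logical=[B,C,A,D,E,F,G]
After op 3 (replace(3, 'i')): offset=0, physical=[B,C,A,i,E,F,G], logical=[B,C,A,i,E,F,G]
After op 4 (rotate(+1)): offset=1, physical=[B,C,A,i,E,F,G], logical=[C,A,i,E,F,G,B]
After op 5 (swap(1, 2)): offset=1, physical=[B,C,i,A,E,F,G], logical=[C,i,A,E,F,G,B]
After op 6 (rotate(-2)): offset=6, physical=[B,C,i,A,E,F,G], logical=[G,B,C,i,A,E,F]
After op 7 (swap(5, 0)): offset=6, physical=[B,C,i,A,G,F,E], logical=[E,B,C,i,A,G,F]

Answer: G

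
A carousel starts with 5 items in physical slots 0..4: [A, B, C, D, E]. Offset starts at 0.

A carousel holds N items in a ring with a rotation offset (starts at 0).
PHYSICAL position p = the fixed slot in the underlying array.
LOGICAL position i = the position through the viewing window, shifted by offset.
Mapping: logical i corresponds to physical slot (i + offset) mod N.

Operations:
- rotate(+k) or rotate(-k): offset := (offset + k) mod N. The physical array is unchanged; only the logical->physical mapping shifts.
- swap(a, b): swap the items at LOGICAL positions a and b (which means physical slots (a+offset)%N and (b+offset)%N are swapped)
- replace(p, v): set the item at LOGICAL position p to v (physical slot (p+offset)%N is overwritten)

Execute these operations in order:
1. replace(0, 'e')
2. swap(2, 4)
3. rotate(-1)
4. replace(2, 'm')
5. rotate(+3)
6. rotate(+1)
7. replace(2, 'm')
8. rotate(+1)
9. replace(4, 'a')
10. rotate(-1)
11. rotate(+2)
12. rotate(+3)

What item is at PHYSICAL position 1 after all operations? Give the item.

Answer: m

Derivation:
After op 1 (replace(0, 'e')): offset=0, physical=[e,B,C,D,E], logical=[e,B,C,D,E]
After op 2 (swap(2, 4)): offset=0, physical=[e,B,E,D,C], logical=[e,B,E,D,C]
After op 3 (rotate(-1)): offset=4, physical=[e,B,E,D,C], logical=[C,e,B,E,D]
After op 4 (replace(2, 'm')): offset=4, physical=[e,m,E,D,C], logical=[C,e,m,E,D]
After op 5 (rotate(+3)): offset=2, physical=[e,m,E,D,C], logical=[E,D,C,e,m]
After op 6 (rotate(+1)): offset=3, physical=[e,m,E,D,C], logical=[D,C,e,m,E]
After op 7 (replace(2, 'm')): offset=3, physical=[m,m,E,D,C], logical=[D,C,m,m,E]
After op 8 (rotate(+1)): offset=4, physical=[m,m,E,D,C], logical=[C,m,m,E,D]
After op 9 (replace(4, 'a')): offset=4, physical=[m,m,E,a,C], logical=[C,m,m,E,a]
After op 10 (rotate(-1)): offset=3, physical=[m,m,E,a,C], logical=[a,C,m,m,E]
After op 11 (rotate(+2)): offset=0, physical=[m,m,E,a,C], logical=[m,m,E,a,C]
After op 12 (rotate(+3)): offset=3, physical=[m,m,E,a,C], logical=[a,C,m,m,E]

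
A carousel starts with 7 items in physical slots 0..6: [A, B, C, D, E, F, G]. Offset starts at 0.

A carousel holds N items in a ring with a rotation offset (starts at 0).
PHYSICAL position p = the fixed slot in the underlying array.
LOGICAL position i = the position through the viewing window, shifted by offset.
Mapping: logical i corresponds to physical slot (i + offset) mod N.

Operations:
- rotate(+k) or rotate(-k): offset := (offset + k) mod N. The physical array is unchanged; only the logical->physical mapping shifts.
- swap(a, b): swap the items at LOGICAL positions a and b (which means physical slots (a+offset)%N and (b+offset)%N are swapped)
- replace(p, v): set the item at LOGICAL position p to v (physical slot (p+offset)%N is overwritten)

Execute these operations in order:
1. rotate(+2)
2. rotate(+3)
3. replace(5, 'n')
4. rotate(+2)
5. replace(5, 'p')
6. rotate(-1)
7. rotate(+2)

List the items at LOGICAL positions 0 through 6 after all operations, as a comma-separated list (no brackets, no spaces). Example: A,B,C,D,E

After op 1 (rotate(+2)): offset=2, physical=[A,B,C,D,E,F,G], logical=[C,D,E,F,G,A,B]
After op 2 (rotate(+3)): offset=5, physical=[A,B,C,D,E,F,G], logical=[F,G,A,B,C,D,E]
After op 3 (replace(5, 'n')): offset=5, physical=[A,B,C,n,E,F,G], logical=[F,G,A,B,C,n,E]
After op 4 (rotate(+2)): offset=0, physical=[A,B,C,n,E,F,G], logical=[A,B,C,n,E,F,G]
After op 5 (replace(5, 'p')): offset=0, physical=[A,B,C,n,E,p,G], logical=[A,B,C,n,E,p,G]
After op 6 (rotate(-1)): offset=6, physical=[A,B,C,n,E,p,G], logical=[G,A,B,C,n,E,p]
After op 7 (rotate(+2)): offset=1, physical=[A,B,C,n,E,p,G], logical=[B,C,n,E,p,G,A]

Answer: B,C,n,E,p,G,A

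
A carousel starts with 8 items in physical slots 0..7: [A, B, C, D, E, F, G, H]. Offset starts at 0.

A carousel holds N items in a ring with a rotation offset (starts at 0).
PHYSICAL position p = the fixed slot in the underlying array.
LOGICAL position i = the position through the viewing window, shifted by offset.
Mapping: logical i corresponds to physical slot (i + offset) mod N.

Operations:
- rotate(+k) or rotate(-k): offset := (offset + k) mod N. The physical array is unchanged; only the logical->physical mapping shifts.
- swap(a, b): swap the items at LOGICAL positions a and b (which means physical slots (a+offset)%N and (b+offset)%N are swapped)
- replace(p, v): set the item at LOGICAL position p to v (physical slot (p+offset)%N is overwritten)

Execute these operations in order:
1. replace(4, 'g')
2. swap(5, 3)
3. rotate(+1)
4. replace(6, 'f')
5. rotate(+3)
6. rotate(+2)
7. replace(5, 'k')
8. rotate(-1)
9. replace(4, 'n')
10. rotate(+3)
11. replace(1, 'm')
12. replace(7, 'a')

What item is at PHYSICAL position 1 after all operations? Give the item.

Answer: m

Derivation:
After op 1 (replace(4, 'g')): offset=0, physical=[A,B,C,D,g,F,G,H], logical=[A,B,C,D,g,F,G,H]
After op 2 (swap(5, 3)): offset=0, physical=[A,B,C,F,g,D,G,H], logical=[A,B,C,F,g,D,G,H]
After op 3 (rotate(+1)): offset=1, physical=[A,B,C,F,g,D,G,H], logical=[B,C,F,g,D,G,H,A]
After op 4 (replace(6, 'f')): offset=1, physical=[A,B,C,F,g,D,G,f], logical=[B,C,F,g,D,G,f,A]
After op 5 (rotate(+3)): offset=4, physical=[A,B,C,F,g,D,G,f], logical=[g,D,G,f,A,B,C,F]
After op 6 (rotate(+2)): offset=6, physical=[A,B,C,F,g,D,G,f], logical=[G,f,A,B,C,F,g,D]
After op 7 (replace(5, 'k')): offset=6, physical=[A,B,C,k,g,D,G,f], logical=[G,f,A,B,C,k,g,D]
After op 8 (rotate(-1)): offset=5, physical=[A,B,C,k,g,D,G,f], logical=[D,G,f,A,B,C,k,g]
After op 9 (replace(4, 'n')): offset=5, physical=[A,n,C,k,g,D,G,f], logical=[D,G,f,A,n,C,k,g]
After op 10 (rotate(+3)): offset=0, physical=[A,n,C,k,g,D,G,f], logical=[A,n,C,k,g,D,G,f]
After op 11 (replace(1, 'm')): offset=0, physical=[A,m,C,k,g,D,G,f], logical=[A,m,C,k,g,D,G,f]
After op 12 (replace(7, 'a')): offset=0, physical=[A,m,C,k,g,D,G,a], logical=[A,m,C,k,g,D,G,a]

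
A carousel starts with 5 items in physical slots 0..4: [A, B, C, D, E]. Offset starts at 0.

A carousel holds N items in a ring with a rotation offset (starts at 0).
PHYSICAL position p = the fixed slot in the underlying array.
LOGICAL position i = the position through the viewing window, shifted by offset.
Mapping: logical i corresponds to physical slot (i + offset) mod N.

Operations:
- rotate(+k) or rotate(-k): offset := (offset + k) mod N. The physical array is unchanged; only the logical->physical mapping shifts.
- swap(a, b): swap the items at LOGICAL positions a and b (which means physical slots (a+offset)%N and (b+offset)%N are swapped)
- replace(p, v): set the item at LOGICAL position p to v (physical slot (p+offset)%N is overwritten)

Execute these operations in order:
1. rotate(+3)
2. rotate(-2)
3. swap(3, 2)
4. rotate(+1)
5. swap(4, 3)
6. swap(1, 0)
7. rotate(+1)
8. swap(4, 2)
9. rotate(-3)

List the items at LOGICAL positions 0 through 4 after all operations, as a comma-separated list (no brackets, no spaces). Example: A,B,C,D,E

Answer: E,A,B,C,D

Derivation:
After op 1 (rotate(+3)): offset=3, physical=[A,B,C,D,E], logical=[D,E,A,B,C]
After op 2 (rotate(-2)): offset=1, physical=[A,B,C,D,E], logical=[B,C,D,E,A]
After op 3 (swap(3, 2)): offset=1, physical=[A,B,C,E,D], logical=[B,C,E,D,A]
After op 4 (rotate(+1)): offset=2, physical=[A,B,C,E,D], logical=[C,E,D,A,B]
After op 5 (swap(4, 3)): offset=2, physical=[B,A,C,E,D], logical=[C,E,D,B,A]
After op 6 (swap(1, 0)): offset=2, physical=[B,A,E,C,D], logical=[E,C,D,B,A]
After op 7 (rotate(+1)): offset=3, physical=[B,A,E,C,D], logical=[C,D,B,A,E]
After op 8 (swap(4, 2)): offset=3, physical=[E,A,B,C,D], logical=[C,D,E,A,B]
After op 9 (rotate(-3)): offset=0, physical=[E,A,B,C,D], logical=[E,A,B,C,D]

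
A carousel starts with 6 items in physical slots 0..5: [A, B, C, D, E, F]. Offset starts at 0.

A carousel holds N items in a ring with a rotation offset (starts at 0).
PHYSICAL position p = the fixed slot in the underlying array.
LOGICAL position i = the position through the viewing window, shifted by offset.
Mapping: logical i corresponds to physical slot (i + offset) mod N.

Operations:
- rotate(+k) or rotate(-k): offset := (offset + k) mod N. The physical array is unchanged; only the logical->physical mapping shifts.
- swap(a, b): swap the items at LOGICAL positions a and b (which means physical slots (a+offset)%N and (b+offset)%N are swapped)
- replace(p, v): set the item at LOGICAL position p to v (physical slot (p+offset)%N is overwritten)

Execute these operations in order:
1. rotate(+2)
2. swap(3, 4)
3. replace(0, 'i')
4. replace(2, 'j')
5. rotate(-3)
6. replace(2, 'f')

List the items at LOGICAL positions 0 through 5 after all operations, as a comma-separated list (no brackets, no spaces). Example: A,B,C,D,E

Answer: A,F,f,i,D,j

Derivation:
After op 1 (rotate(+2)): offset=2, physical=[A,B,C,D,E,F], logical=[C,D,E,F,A,B]
After op 2 (swap(3, 4)): offset=2, physical=[F,B,C,D,E,A], logical=[C,D,E,A,F,B]
After op 3 (replace(0, 'i')): offset=2, physical=[F,B,i,D,E,A], logical=[i,D,E,A,F,B]
After op 4 (replace(2, 'j')): offset=2, physical=[F,B,i,D,j,A], logical=[i,D,j,A,F,B]
After op 5 (rotate(-3)): offset=5, physical=[F,B,i,D,j,A], logical=[A,F,B,i,D,j]
After op 6 (replace(2, 'f')): offset=5, physical=[F,f,i,D,j,A], logical=[A,F,f,i,D,j]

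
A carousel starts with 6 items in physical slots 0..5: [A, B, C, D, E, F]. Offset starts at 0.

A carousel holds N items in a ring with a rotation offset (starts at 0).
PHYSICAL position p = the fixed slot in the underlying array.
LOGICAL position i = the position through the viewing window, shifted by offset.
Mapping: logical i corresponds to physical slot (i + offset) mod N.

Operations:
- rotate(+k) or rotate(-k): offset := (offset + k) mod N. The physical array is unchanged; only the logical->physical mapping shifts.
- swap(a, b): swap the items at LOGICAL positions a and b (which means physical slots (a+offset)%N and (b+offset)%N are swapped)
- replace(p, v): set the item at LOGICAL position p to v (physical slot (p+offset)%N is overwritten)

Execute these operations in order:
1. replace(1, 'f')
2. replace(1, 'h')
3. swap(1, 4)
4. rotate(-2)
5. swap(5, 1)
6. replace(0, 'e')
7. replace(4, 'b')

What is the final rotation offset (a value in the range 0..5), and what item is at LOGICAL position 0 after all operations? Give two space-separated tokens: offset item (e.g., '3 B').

Answer: 4 e

Derivation:
After op 1 (replace(1, 'f')): offset=0, physical=[A,f,C,D,E,F], logical=[A,f,C,D,E,F]
After op 2 (replace(1, 'h')): offset=0, physical=[A,h,C,D,E,F], logical=[A,h,C,D,E,F]
After op 3 (swap(1, 4)): offset=0, physical=[A,E,C,D,h,F], logical=[A,E,C,D,h,F]
After op 4 (rotate(-2)): offset=4, physical=[A,E,C,D,h,F], logical=[h,F,A,E,C,D]
After op 5 (swap(5, 1)): offset=4, physical=[A,E,C,F,h,D], logical=[h,D,A,E,C,F]
After op 6 (replace(0, 'e')): offset=4, physical=[A,E,C,F,e,D], logical=[e,D,A,E,C,F]
After op 7 (replace(4, 'b')): offset=4, physical=[A,E,b,F,e,D], logical=[e,D,A,E,b,F]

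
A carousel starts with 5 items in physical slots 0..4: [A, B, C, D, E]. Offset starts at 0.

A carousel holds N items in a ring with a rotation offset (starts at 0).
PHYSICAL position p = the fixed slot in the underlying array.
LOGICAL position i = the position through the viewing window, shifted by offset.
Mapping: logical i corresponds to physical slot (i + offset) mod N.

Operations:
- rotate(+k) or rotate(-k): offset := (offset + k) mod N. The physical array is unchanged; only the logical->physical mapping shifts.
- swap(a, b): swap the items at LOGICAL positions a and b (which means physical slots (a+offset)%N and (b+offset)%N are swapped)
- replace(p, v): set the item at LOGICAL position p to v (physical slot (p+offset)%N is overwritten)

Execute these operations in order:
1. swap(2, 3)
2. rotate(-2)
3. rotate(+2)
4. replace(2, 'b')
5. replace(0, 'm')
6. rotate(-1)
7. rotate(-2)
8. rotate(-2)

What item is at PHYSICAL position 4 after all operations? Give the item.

Answer: E

Derivation:
After op 1 (swap(2, 3)): offset=0, physical=[A,B,D,C,E], logical=[A,B,D,C,E]
After op 2 (rotate(-2)): offset=3, physical=[A,B,D,C,E], logical=[C,E,A,B,D]
After op 3 (rotate(+2)): offset=0, physical=[A,B,D,C,E], logical=[A,B,D,C,E]
After op 4 (replace(2, 'b')): offset=0, physical=[A,B,b,C,E], logical=[A,B,b,C,E]
After op 5 (replace(0, 'm')): offset=0, physical=[m,B,b,C,E], logical=[m,B,b,C,E]
After op 6 (rotate(-1)): offset=4, physical=[m,B,b,C,E], logical=[E,m,B,b,C]
After op 7 (rotate(-2)): offset=2, physical=[m,B,b,C,E], logical=[b,C,E,m,B]
After op 8 (rotate(-2)): offset=0, physical=[m,B,b,C,E], logical=[m,B,b,C,E]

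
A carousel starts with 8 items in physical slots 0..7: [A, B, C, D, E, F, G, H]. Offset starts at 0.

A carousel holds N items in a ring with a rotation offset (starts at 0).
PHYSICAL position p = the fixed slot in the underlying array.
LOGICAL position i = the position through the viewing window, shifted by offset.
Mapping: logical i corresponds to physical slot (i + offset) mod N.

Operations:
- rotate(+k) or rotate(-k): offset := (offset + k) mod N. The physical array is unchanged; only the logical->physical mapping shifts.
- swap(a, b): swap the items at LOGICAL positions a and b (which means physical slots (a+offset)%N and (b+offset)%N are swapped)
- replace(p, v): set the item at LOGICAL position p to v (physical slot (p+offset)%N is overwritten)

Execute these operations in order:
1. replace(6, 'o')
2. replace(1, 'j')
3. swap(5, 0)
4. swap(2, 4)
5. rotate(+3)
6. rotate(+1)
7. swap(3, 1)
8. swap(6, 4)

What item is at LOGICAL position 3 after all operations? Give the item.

After op 1 (replace(6, 'o')): offset=0, physical=[A,B,C,D,E,F,o,H], logical=[A,B,C,D,E,F,o,H]
After op 2 (replace(1, 'j')): offset=0, physical=[A,j,C,D,E,F,o,H], logical=[A,j,C,D,E,F,o,H]
After op 3 (swap(5, 0)): offset=0, physical=[F,j,C,D,E,A,o,H], logical=[F,j,C,D,E,A,o,H]
After op 4 (swap(2, 4)): offset=0, physical=[F,j,E,D,C,A,o,H], logical=[F,j,E,D,C,A,o,H]
After op 5 (rotate(+3)): offset=3, physical=[F,j,E,D,C,A,o,H], logical=[D,C,A,o,H,F,j,E]
After op 6 (rotate(+1)): offset=4, physical=[F,j,E,D,C,A,o,H], logical=[C,A,o,H,F,j,E,D]
After op 7 (swap(3, 1)): offset=4, physical=[F,j,E,D,C,H,o,A], logical=[C,H,o,A,F,j,E,D]
After op 8 (swap(6, 4)): offset=4, physical=[E,j,F,D,C,H,o,A], logical=[C,H,o,A,E,j,F,D]

Answer: A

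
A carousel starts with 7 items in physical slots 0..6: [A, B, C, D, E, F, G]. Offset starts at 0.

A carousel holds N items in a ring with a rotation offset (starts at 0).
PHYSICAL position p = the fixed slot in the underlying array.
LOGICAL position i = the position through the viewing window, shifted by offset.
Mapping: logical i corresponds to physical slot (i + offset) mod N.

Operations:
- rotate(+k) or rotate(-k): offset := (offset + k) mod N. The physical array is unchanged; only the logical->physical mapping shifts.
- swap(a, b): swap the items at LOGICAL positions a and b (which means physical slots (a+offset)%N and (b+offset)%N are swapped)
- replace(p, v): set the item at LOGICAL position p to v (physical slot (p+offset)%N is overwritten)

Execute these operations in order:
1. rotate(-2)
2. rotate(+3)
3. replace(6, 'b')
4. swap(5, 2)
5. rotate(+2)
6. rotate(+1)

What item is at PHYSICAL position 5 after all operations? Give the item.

Answer: F

Derivation:
After op 1 (rotate(-2)): offset=5, physical=[A,B,C,D,E,F,G], logical=[F,G,A,B,C,D,E]
After op 2 (rotate(+3)): offset=1, physical=[A,B,C,D,E,F,G], logical=[B,C,D,E,F,G,A]
After op 3 (replace(6, 'b')): offset=1, physical=[b,B,C,D,E,F,G], logical=[B,C,D,E,F,G,b]
After op 4 (swap(5, 2)): offset=1, physical=[b,B,C,G,E,F,D], logical=[B,C,G,E,F,D,b]
After op 5 (rotate(+2)): offset=3, physical=[b,B,C,G,E,F,D], logical=[G,E,F,D,b,B,C]
After op 6 (rotate(+1)): offset=4, physical=[b,B,C,G,E,F,D], logical=[E,F,D,b,B,C,G]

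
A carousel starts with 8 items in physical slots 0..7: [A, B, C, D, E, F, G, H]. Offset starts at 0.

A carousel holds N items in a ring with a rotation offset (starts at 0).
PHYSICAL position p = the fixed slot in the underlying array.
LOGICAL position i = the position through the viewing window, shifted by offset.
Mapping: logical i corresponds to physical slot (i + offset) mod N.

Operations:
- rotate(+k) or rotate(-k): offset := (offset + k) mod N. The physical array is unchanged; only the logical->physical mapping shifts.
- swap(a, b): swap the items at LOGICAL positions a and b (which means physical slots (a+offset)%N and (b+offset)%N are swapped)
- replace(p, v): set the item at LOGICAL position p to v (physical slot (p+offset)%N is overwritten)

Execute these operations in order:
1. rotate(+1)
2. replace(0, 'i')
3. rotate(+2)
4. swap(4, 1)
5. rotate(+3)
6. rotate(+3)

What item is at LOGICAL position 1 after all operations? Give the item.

After op 1 (rotate(+1)): offset=1, physical=[A,B,C,D,E,F,G,H], logical=[B,C,D,E,F,G,H,A]
After op 2 (replace(0, 'i')): offset=1, physical=[A,i,C,D,E,F,G,H], logical=[i,C,D,E,F,G,H,A]
After op 3 (rotate(+2)): offset=3, physical=[A,i,C,D,E,F,G,H], logical=[D,E,F,G,H,A,i,C]
After op 4 (swap(4, 1)): offset=3, physical=[A,i,C,D,H,F,G,E], logical=[D,H,F,G,E,A,i,C]
After op 5 (rotate(+3)): offset=6, physical=[A,i,C,D,H,F,G,E], logical=[G,E,A,i,C,D,H,F]
After op 6 (rotate(+3)): offset=1, physical=[A,i,C,D,H,F,G,E], logical=[i,C,D,H,F,G,E,A]

Answer: C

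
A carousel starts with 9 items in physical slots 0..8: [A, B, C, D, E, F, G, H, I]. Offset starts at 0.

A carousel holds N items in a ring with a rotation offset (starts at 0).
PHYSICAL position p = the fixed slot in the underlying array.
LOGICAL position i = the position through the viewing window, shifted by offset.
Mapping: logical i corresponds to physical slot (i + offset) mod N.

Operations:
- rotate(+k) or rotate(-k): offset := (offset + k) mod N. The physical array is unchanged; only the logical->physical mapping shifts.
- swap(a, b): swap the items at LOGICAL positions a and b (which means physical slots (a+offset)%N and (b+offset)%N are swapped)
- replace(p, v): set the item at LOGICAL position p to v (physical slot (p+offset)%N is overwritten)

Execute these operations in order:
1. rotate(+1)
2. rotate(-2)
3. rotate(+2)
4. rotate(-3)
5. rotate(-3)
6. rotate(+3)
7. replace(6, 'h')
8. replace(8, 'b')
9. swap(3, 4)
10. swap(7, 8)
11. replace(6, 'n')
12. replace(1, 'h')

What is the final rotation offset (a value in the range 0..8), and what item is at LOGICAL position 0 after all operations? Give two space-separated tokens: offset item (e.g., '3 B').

Answer: 7 H

Derivation:
After op 1 (rotate(+1)): offset=1, physical=[A,B,C,D,E,F,G,H,I], logical=[B,C,D,E,F,G,H,I,A]
After op 2 (rotate(-2)): offset=8, physical=[A,B,C,D,E,F,G,H,I], logical=[I,A,B,C,D,E,F,G,H]
After op 3 (rotate(+2)): offset=1, physical=[A,B,C,D,E,F,G,H,I], logical=[B,C,D,E,F,G,H,I,A]
After op 4 (rotate(-3)): offset=7, physical=[A,B,C,D,E,F,G,H,I], logical=[H,I,A,B,C,D,E,F,G]
After op 5 (rotate(-3)): offset=4, physical=[A,B,C,D,E,F,G,H,I], logical=[E,F,G,H,I,A,B,C,D]
After op 6 (rotate(+3)): offset=7, physical=[A,B,C,D,E,F,G,H,I], logical=[H,I,A,B,C,D,E,F,G]
After op 7 (replace(6, 'h')): offset=7, physical=[A,B,C,D,h,F,G,H,I], logical=[H,I,A,B,C,D,h,F,G]
After op 8 (replace(8, 'b')): offset=7, physical=[A,B,C,D,h,F,b,H,I], logical=[H,I,A,B,C,D,h,F,b]
After op 9 (swap(3, 4)): offset=7, physical=[A,C,B,D,h,F,b,H,I], logical=[H,I,A,C,B,D,h,F,b]
After op 10 (swap(7, 8)): offset=7, physical=[A,C,B,D,h,b,F,H,I], logical=[H,I,A,C,B,D,h,b,F]
After op 11 (replace(6, 'n')): offset=7, physical=[A,C,B,D,n,b,F,H,I], logical=[H,I,A,C,B,D,n,b,F]
After op 12 (replace(1, 'h')): offset=7, physical=[A,C,B,D,n,b,F,H,h], logical=[H,h,A,C,B,D,n,b,F]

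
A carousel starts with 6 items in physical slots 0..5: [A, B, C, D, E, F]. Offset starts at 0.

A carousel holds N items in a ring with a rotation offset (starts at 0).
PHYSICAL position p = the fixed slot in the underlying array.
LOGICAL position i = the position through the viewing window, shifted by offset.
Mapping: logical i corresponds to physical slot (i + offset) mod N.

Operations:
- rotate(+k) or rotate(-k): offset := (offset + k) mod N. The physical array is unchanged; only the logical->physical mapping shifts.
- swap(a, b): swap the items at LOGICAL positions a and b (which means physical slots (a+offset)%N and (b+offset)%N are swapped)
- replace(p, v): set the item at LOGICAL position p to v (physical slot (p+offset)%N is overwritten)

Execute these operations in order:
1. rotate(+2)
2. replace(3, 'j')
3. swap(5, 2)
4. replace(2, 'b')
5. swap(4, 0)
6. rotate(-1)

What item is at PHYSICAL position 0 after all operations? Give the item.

After op 1 (rotate(+2)): offset=2, physical=[A,B,C,D,E,F], logical=[C,D,E,F,A,B]
After op 2 (replace(3, 'j')): offset=2, physical=[A,B,C,D,E,j], logical=[C,D,E,j,A,B]
After op 3 (swap(5, 2)): offset=2, physical=[A,E,C,D,B,j], logical=[C,D,B,j,A,E]
After op 4 (replace(2, 'b')): offset=2, physical=[A,E,C,D,b,j], logical=[C,D,b,j,A,E]
After op 5 (swap(4, 0)): offset=2, physical=[C,E,A,D,b,j], logical=[A,D,b,j,C,E]
After op 6 (rotate(-1)): offset=1, physical=[C,E,A,D,b,j], logical=[E,A,D,b,j,C]

Answer: C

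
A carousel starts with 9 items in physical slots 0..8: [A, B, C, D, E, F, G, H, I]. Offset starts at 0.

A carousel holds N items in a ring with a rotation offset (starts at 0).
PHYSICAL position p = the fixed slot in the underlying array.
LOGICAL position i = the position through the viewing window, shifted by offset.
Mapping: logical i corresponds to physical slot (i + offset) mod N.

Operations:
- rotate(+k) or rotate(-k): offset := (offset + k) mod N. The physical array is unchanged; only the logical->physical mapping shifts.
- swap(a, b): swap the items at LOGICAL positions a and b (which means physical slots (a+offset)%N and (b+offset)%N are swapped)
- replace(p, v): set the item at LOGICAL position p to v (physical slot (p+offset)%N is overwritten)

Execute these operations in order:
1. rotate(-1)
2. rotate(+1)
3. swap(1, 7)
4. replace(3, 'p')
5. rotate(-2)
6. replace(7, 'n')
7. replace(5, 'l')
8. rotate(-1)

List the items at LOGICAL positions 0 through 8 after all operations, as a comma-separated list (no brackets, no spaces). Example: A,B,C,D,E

After op 1 (rotate(-1)): offset=8, physical=[A,B,C,D,E,F,G,H,I], logical=[I,A,B,C,D,E,F,G,H]
After op 2 (rotate(+1)): offset=0, physical=[A,B,C,D,E,F,G,H,I], logical=[A,B,C,D,E,F,G,H,I]
After op 3 (swap(1, 7)): offset=0, physical=[A,H,C,D,E,F,G,B,I], logical=[A,H,C,D,E,F,G,B,I]
After op 4 (replace(3, 'p')): offset=0, physical=[A,H,C,p,E,F,G,B,I], logical=[A,H,C,p,E,F,G,B,I]
After op 5 (rotate(-2)): offset=7, physical=[A,H,C,p,E,F,G,B,I], logical=[B,I,A,H,C,p,E,F,G]
After op 6 (replace(7, 'n')): offset=7, physical=[A,H,C,p,E,n,G,B,I], logical=[B,I,A,H,C,p,E,n,G]
After op 7 (replace(5, 'l')): offset=7, physical=[A,H,C,l,E,n,G,B,I], logical=[B,I,A,H,C,l,E,n,G]
After op 8 (rotate(-1)): offset=6, physical=[A,H,C,l,E,n,G,B,I], logical=[G,B,I,A,H,C,l,E,n]

Answer: G,B,I,A,H,C,l,E,n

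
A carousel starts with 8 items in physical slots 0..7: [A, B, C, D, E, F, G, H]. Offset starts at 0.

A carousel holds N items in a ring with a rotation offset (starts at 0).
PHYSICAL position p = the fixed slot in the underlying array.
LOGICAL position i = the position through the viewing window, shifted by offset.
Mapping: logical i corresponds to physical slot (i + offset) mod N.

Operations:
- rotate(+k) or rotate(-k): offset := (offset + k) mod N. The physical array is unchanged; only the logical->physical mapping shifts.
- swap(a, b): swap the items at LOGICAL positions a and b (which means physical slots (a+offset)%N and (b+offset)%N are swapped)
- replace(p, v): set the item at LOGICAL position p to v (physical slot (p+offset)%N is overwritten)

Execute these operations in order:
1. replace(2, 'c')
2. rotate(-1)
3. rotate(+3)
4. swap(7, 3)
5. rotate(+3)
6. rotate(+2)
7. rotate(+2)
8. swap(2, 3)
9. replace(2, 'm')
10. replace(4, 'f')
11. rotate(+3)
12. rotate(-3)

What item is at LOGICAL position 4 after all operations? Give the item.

After op 1 (replace(2, 'c')): offset=0, physical=[A,B,c,D,E,F,G,H], logical=[A,B,c,D,E,F,G,H]
After op 2 (rotate(-1)): offset=7, physical=[A,B,c,D,E,F,G,H], logical=[H,A,B,c,D,E,F,G]
After op 3 (rotate(+3)): offset=2, physical=[A,B,c,D,E,F,G,H], logical=[c,D,E,F,G,H,A,B]
After op 4 (swap(7, 3)): offset=2, physical=[A,F,c,D,E,B,G,H], logical=[c,D,E,B,G,H,A,F]
After op 5 (rotate(+3)): offset=5, physical=[A,F,c,D,E,B,G,H], logical=[B,G,H,A,F,c,D,E]
After op 6 (rotate(+2)): offset=7, physical=[A,F,c,D,E,B,G,H], logical=[H,A,F,c,D,E,B,G]
After op 7 (rotate(+2)): offset=1, physical=[A,F,c,D,E,B,G,H], logical=[F,c,D,E,B,G,H,A]
After op 8 (swap(2, 3)): offset=1, physical=[A,F,c,E,D,B,G,H], logical=[F,c,E,D,B,G,H,A]
After op 9 (replace(2, 'm')): offset=1, physical=[A,F,c,m,D,B,G,H], logical=[F,c,m,D,B,G,H,A]
After op 10 (replace(4, 'f')): offset=1, physical=[A,F,c,m,D,f,G,H], logical=[F,c,m,D,f,G,H,A]
After op 11 (rotate(+3)): offset=4, physical=[A,F,c,m,D,f,G,H], logical=[D,f,G,H,A,F,c,m]
After op 12 (rotate(-3)): offset=1, physical=[A,F,c,m,D,f,G,H], logical=[F,c,m,D,f,G,H,A]

Answer: f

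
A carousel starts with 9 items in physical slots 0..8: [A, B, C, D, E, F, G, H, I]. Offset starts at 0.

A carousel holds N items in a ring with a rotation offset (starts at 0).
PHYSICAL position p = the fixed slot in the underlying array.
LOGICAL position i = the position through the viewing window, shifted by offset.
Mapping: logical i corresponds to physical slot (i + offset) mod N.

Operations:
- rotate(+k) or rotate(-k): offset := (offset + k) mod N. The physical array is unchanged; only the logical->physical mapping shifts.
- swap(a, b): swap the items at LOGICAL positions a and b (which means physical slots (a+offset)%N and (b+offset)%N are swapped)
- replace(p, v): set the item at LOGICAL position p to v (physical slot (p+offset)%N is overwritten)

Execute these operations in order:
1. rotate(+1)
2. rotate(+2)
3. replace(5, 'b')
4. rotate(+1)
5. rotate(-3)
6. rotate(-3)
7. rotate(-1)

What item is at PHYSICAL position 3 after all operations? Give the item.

After op 1 (rotate(+1)): offset=1, physical=[A,B,C,D,E,F,G,H,I], logical=[B,C,D,E,F,G,H,I,A]
After op 2 (rotate(+2)): offset=3, physical=[A,B,C,D,E,F,G,H,I], logical=[D,E,F,G,H,I,A,B,C]
After op 3 (replace(5, 'b')): offset=3, physical=[A,B,C,D,E,F,G,H,b], logical=[D,E,F,G,H,b,A,B,C]
After op 4 (rotate(+1)): offset=4, physical=[A,B,C,D,E,F,G,H,b], logical=[E,F,G,H,b,A,B,C,D]
After op 5 (rotate(-3)): offset=1, physical=[A,B,C,D,E,F,G,H,b], logical=[B,C,D,E,F,G,H,b,A]
After op 6 (rotate(-3)): offset=7, physical=[A,B,C,D,E,F,G,H,b], logical=[H,b,A,B,C,D,E,F,G]
After op 7 (rotate(-1)): offset=6, physical=[A,B,C,D,E,F,G,H,b], logical=[G,H,b,A,B,C,D,E,F]

Answer: D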